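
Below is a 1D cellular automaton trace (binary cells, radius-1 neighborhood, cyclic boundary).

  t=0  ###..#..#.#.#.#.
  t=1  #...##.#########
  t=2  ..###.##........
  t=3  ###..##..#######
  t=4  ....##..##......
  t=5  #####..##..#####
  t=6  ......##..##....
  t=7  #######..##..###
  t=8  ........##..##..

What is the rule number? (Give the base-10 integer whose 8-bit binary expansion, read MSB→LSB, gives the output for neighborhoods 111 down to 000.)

  ### -> .   bit 7 = 0  t=0,i=1
  ##. -> .   bit 6 = 0  t=0,i=2
  #.# -> #   bit 5 = 1  t=0,i=9
  #.. -> .   bit 4 = 0  t=0,i=3
  .## -> #   bit 3 = 1  t=0,i=0
  .#. -> #   bit 2 = 1  t=0,i=5
  ..# -> #   bit 1 = 1  t=0,i=4
  ... -> #   bit 0 = 1  t=1,i=2
  bits 00101111 = 47

47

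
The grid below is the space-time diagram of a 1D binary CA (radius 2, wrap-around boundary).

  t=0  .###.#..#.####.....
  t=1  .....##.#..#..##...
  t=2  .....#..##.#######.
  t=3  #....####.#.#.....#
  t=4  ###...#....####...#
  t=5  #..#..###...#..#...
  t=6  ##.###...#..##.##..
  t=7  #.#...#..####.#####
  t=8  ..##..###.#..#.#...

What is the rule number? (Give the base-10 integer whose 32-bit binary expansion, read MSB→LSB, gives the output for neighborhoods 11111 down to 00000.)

190420848

  #####|.  b31=0 t=2,i=13
  ####.|.  b30=0 t=0,i=12
  ###.#|.  b29=0 t=0,i=3
  ###..|.  b28=0 t=0,i=13
  ##.##|#  b27=1 t=2,i=10
  ##.#.|.  b26=0 t=0,i=4
  ##..#|#  b25=1 t=6,i=17
  ##...|#  b24=1 t=0,i=14
  #.###|.  b23=0 t=0,i=10
  #.##.|#  b22=1 t=6,i=15
  #.#.#|.  b21=0 t=3,i=10
  #.#..|#  b20=1 t=0,i=5
  #..##|#  b19=1 t=1,i=13
  #..#.|.  b18=0 t=0,i=7
  #...#|.  b17=0 t=4,i=4
  #....|#  b16=1 t=0,i=15
  .####|#  b15=1 t=0,i=11
  .###.|.  b14=0 t=0,i=2
  .##.#|.  b13=0 t=1,i=6
  .##..|#  b12=1 t=1,i=15
  .#.##|.  b11=0 t=0,i=9
  .#.#.|#  b10=1 t=3,i=11
  .#..#|#  b9=1 t=0,i=6
  .#...|#  b8=1 t=3,i=13
  ..###|.  b7=0 t=0,i=1
  ..##.|#  b6=1 t=1,i=5
  ..#.#|#  b5=1 t=0,i=8
  ..#..|#  b4=1 t=1,i=11
  ...##|.  b3=0 t=0,i=0
  ...#.|.  b2=0 t=2,i=4
  ....#|.  b1=0 t=0,i=18
  .....|.  b0=0 t=0,i=16
  bits 00001011010110011001011101110000 = 190420848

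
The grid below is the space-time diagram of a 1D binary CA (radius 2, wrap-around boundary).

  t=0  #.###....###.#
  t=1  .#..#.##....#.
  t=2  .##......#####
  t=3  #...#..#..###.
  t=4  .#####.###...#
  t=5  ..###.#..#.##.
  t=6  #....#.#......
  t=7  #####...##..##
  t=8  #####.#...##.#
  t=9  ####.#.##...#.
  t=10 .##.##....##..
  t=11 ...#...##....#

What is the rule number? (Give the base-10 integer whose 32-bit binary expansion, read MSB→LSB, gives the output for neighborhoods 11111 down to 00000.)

3727393558

  nb #####: next=#  (t=2,i=11, bit31=1)
  nb ####.: next=#  (t=2,i=12, bit30=1)
  nb ###.#: next=.  (t=0,i=11, bit29=0)
  nb ###..: next=#  (t=0,i=4, bit28=1)
  nb ##.##: next=#  (t=0,i=1, bit27=1)
  nb ##.#.: next=#  (t=3,i=13, bit26=1)
  nb ##..#: next=#  (t=7,i=10, bit25=1)
  nb ##...: next=.  (t=0,i=5, bit24=0)
  nb #.###: next=.  (t=0,i=2, bit23=0)
  nb #.##.: next=.  (t=0,i=13, bit22=0)
  nb #.#.#: next=#  (t=9,i=5, bit21=1)
  nb #.#..: next=.  (t=3,i=0, bit20=0)
  nb #..##: next=#  (t=3,i=9, bit19=1)
  nb #..#.: next=.  (t=1,i=0, bit18=0)
  nb #...#: next=#  (t=3,i=2, bit17=1)
  nb #....: next=#  (t=0,i=6, bit16=1)
  nb .####: next=#  (t=2,i=10, bit15=1)
  nb .###.: next=.  (t=0,i=3, bit14=0)
  nb .##.#: next=.  (t=0,i=0, bit13=0)
  nb .##..: next=.  (t=1,i=7, bit12=0)
  nb .#.##: next=.  (t=1,i=5, bit11=0)
  nb .#.#.: next=.  (t=6,i=6, bit10=0)
  nb .#..#: next=#  (t=1,i=2, bit9=1)
  nb .#...: next=#  (t=3,i=1, bit8=1)
  nb ..###: next=.  (t=0,i=9, bit7=0)
  nb ..##.: next=.  (t=7,i=8, bit6=0)
  nb ..#.#: next=.  (t=1,i=4, bit5=0)
  nb ..#..: next=#  (t=1,i=1, bit4=1)
  nb ...##: next=.  (t=0,i=8, bit3=0)
  nb ...#.: next=#  (t=1,i=11, bit2=1)
  nb ....#: next=#  (t=0,i=7, bit1=1)
  nb .....: next=.  (t=2,i=5, bit0=0)
  bits 11011110001010111000001100010110 = 3727393558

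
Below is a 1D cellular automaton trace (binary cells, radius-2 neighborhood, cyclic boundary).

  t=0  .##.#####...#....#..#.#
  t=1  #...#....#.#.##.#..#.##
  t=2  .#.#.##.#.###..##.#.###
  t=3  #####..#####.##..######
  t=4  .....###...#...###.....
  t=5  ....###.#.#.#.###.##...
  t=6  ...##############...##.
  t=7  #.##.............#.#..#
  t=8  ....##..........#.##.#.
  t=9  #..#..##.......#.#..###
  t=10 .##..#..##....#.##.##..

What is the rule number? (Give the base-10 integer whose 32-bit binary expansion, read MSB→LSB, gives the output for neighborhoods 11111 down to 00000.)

666717580

  [31] ##### => .  t=0,i=6
  [30] ####. => .  t=0,i=7
  [29] ###.# => #  t=2,i=22
  [28] ###.. => .  t=0,i=8
  [27] ##.## => .  t=0,i=3
  [26] ##.#. => #  t=1,i=15
  [25] ##..# => #  t=2,i=13
  [24] ##... => #  t=0,i=9
  [23] #.### => #  t=0,i=4
  [22] #.##. => .  t=0,i=1
  [21] #.#.# => #  t=0,i=22
  [20] #.#.. => #  t=1,i=16
  [19] #..## => #  t=2,i=14
  [18] #..#. => #  t=0,i=19
  [17] #...# => .  t=0,i=10
  [16] #.... => #  t=0,i=14
  [15] .#### => .  t=0,i=5
  [14] .###. => #  t=1,i=22
  [13] .##.# => .  t=0,i=2
  [12] .##.. => .  t=3,i=14
  [11] .#.## => #  t=0,i=0
  [10] .#.#. => #  t=0,i=21
  [9] .#..# => .  t=0,i=18
  [8] .#... => #  t=0,i=13
  [7] ..### => #  t=3,i=7
  [6] ..##. => .  t=2,i=15
  [5] ..#.# => .  t=0,i=20
  [4] ..#.. => .  t=0,i=12
  [3] ...## => #  t=4,i=4
  [2] ...#. => #  t=0,i=11
  [1] ....# => .  t=0,i=15
  [0] ..... => .  t=4,i=0
  bits 00100111101111010100110110001100 = 666717580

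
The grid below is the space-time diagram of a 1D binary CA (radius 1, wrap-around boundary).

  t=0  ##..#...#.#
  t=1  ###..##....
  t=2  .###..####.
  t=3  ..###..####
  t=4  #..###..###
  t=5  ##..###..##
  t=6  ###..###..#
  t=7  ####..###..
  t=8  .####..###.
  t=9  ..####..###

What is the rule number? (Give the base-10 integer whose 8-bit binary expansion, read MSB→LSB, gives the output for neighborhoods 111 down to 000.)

  ### -> #   bit 7 = 1  t=0,i=0
  ##. -> #   bit 6 = 1  t=0,i=1
  #.# -> .   bit 5 = 0  t=0,i=9
  #.. -> #   bit 4 = 1  t=0,i=2
  .## -> .   bit 3 = 0  t=0,i=10
  .#. -> .   bit 2 = 0  t=0,i=4
  ..# -> .   bit 1 = 0  t=0,i=3
  ... -> #   bit 0 = 1  t=0,i=6
  bits 11010001 = 209

209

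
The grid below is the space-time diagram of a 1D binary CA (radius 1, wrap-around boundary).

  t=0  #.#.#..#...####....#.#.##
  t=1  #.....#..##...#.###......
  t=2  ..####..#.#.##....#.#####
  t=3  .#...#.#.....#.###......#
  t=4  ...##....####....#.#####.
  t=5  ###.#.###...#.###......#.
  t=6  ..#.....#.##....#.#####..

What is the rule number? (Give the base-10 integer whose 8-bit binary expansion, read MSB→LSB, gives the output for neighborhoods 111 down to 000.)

  ### -> .   bit 7 = 0  t=0,i=12
  ##. -> #   bit 6 = 1  t=0,i=0
  #.# -> .   bit 5 = 0  t=0,i=1
  #.. -> .   bit 4 = 0  t=0,i=5
  .## -> .   bit 3 = 0  t=0,i=11
  .#. -> .   bit 2 = 0  t=0,i=2
  ..# -> #   bit 1 = 1  t=0,i=6
  ... -> #   bit 0 = 1  t=0,i=9
  bits 01000011 = 67

67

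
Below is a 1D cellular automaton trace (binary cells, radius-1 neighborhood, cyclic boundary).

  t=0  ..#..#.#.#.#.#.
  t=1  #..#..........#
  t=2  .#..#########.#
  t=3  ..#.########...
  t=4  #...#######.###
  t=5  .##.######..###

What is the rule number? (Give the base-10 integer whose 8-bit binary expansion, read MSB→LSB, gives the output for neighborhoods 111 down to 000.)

153

  nb ###: next=#  (t=2,i=5, bit7=1)
  nb ##.: next=.  (t=1,i=0, bit6=0)
  nb #.#: next=.  (t=0,i=6, bit5=0)
  nb #..: next=#  (t=0,i=3, bit4=1)
  nb .##: next=#  (t=1,i=14, bit3=1)
  nb .#.: next=.  (t=0,i=2, bit2=0)
  nb ..#: next=.  (t=0,i=1, bit1=0)
  nb ...: next=#  (t=0,i=0, bit0=1)
  bits 10011001 = 153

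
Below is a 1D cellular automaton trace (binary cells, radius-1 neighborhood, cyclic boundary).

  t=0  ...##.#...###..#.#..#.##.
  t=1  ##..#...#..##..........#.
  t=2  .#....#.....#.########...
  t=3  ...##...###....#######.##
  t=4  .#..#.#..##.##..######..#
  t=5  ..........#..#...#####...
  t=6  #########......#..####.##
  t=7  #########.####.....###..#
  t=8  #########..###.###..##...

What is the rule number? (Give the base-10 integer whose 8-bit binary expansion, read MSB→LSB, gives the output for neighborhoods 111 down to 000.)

193

  [7] ### => #  t=0,i=11
  [6] ##. => #  t=0,i=4
  [5] #.# => .  t=0,i=5
  [4] #.. => .  t=0,i=7
  [3] .## => .  t=0,i=3
  [2] .#. => .  t=0,i=6
  [1] ..# => .  t=0,i=2
  [0] ... => #  t=0,i=0
  bits 11000001 = 193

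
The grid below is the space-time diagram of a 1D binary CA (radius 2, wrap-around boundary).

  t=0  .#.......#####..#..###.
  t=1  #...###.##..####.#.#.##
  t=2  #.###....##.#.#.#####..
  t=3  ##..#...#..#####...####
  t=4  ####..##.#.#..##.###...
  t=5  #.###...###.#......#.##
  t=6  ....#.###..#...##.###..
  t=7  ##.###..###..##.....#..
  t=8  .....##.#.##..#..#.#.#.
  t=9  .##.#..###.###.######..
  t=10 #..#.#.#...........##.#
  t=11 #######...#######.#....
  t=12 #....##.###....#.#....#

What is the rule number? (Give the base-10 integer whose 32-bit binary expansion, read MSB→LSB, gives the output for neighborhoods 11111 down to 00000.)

  #####|.  b31=0 t=0,i=11
  ####.|#  b30=1 t=0,i=12
  ###.#|.  b29=0 t=1,i=6
  ###..|#  b28=1 t=0,i=13
  ##.##|.  b27=0 t=1,i=7
  ##.#.|#  b26=1 t=1,i=16
  ##..#|#  b25=1 t=0,i=14
  ##...|.  b24=0 t=1,i=1
  #.###|.  b23=0 t=1,i=21
  #.##.|.  b22=0 t=1,i=8
  #.#.#|#  b21=1 t=1,i=17
  #.#..|.  b20=0 t=4,i=11
  #..##|.  b19=0 t=0,i=18
  #..#.|#  b18=1 t=0,i=0
  #...#|#  b17=1 t=1,i=2
  #....|.  b16=0 t=0,i=3
  .####|.  b15=0 t=0,i=10
  .###.|.  b14=0 t=0,i=20
  .##.#|.  b13=0 t=2,i=10
  .##..|#  b12=1 t=1,i=9
  .#.##|#  b11=1 t=1,i=20
  .#.#.|#  b10=1 t=1,i=18
  .#..#|#  b9=1 t=0,i=17
  .#...|.  b8=0 t=0,i=2
  ..###|#  b7=1 t=0,i=9
  ..##.|.  b6=0 t=2,i=9
  ..#.#|#  b5=1 t=2,i=0
  ..#..|.  b4=0 t=0,i=1
  ...##|#  b3=1 t=0,i=8
  ...#.|#  b2=1 t=3,i=7
  ....#|.  b1=0 t=0,i=7
  .....|#  b0=1 t=0,i=4
  bits 01010110001001100001111010101101 = 1445338797

1445338797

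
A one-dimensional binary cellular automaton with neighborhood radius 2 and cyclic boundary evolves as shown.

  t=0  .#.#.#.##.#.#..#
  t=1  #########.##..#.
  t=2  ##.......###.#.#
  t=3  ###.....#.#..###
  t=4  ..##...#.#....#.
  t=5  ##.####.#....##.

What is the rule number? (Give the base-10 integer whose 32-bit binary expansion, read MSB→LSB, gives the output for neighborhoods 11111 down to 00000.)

  [31] ##### => .  t=1,i=2
  [30] ####. => .  t=1,i=7
  [29] ###.# => .  t=1,i=8
  [28] ###.. => #  t=2,i=1
  [27] ##.## => #  t=1,i=9
  [26] ##.#. => .  t=0,i=9
  [25] ##..# => .  t=1,i=12
  [24] ##... => #  t=2,i=2
  [23] #.### => #  t=1,i=0
  [22] #.##. => #  t=0,i=7
  [21] #.#.# => #  t=0,i=1
  [20] #.#.. => .  t=0,i=12
  [19] #..## => .  t=3,i=12
  [18] #..#. => #  t=0,i=14
  [17] #...# => #  t=4,i=0
  [16] #.... => .  t=2,i=3
  [15] .#### => #  t=1,i=1
  [14] .###. => #  t=2,i=0
  [13] .##.# => #  t=0,i=8
  [12] .##.. => #  t=1,i=11
  [11] .#.## => #  t=0,i=6
  [10] .#.#. => #  t=0,i=0
  [9] .#..# => .  t=0,i=13
  [8] .#... => .  t=4,i=10
  [7] ..### => .  t=2,i=9
  [6] ..##. => .  t=4,i=2
  [5] ..#.# => .  t=0,i=15
  [4] ..#.. => #  t=4,i=14
  [3] ...## => #  t=2,i=8
  [2] ...#. => #  t=3,i=7
  [1] ....# => .  t=2,i=7
  [0] ..... => .  t=2,i=4
  bits 00011001111001101111110000011100 = 434568220

434568220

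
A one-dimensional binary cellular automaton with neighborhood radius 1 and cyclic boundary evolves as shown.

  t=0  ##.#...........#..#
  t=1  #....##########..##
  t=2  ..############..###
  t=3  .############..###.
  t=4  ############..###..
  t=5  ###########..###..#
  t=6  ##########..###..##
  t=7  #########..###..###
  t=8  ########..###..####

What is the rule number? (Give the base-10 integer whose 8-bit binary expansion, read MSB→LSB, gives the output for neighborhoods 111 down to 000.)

  nb ###: next=#  (t=0,i=0, bit7=1)
  nb ##.: next=.  (t=0,i=1, bit6=0)
  nb #.#: next=.  (t=0,i=2, bit5=0)
  nb #..: next=.  (t=0,i=4, bit4=0)
  nb .##: next=#  (t=0,i=18, bit3=1)
  nb .#.: next=.  (t=0,i=3, bit2=0)
  nb ..#: next=#  (t=0,i=14, bit1=1)
  nb ...: next=#  (t=0,i=5, bit0=1)
  bits 10001011 = 139

139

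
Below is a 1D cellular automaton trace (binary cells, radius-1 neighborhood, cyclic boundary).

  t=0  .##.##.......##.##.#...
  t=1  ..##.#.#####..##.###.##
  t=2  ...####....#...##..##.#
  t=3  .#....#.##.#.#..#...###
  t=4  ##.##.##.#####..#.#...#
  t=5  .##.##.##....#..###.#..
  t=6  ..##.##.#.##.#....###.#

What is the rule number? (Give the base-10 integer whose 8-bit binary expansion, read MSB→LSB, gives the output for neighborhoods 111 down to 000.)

101

  ###|.  b7=0 t=1,i=8
  ##.|#  b6=1 t=0,i=2
  #.#|#  b5=1 t=0,i=3
  #..|.  b4=0 t=0,i=6
  .##|.  b3=0 t=0,i=1
  .#.|#  b2=1 t=0,i=19
  ..#|.  b1=0 t=0,i=0
  ...|#  b0=1 t=0,i=7
  bits 01100101 = 101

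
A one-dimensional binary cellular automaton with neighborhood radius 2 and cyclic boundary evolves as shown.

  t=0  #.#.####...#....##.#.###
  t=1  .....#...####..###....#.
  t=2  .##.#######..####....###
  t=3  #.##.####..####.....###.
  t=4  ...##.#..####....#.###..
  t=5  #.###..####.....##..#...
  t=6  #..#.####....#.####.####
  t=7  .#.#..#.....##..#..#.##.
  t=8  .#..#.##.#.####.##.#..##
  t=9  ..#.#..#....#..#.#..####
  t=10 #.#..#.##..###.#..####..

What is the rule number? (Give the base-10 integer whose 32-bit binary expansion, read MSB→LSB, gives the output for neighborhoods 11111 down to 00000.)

2315973629

  #####|#  b31=1 t=2,i=6
  ####.|.  b30=0 t=0,i=6
  ###.#|.  b29=0 t=0,i=0
  ###..|.  b28=0 t=0,i=7
  ##.##|#  b27=1 t=2,i=0
  ##.#.|.  b26=0 t=0,i=1
  ##..#|#  b25=1 t=1,i=13
  ##...|.  b24=0 t=0,i=8
  #.###|.  b23=0 t=0,i=4
  #.##.|.  b22=0 t=2,i=1
  #.#.#|.  b21=0 t=0,i=2
  #.#..|.  b20=0 t=4,i=6
  #..##|#  b19=1 t=1,i=14
  #..#.|.  b18=0 t=5,i=19
  #...#|#  b17=1 t=0,i=9
  #....|.  b16=0 t=0,i=13
  .####|#  b15=1 t=0,i=5
  .###.|#  b14=1 t=1,i=16
  .##.#|#  b13=1 t=0,i=17
  .##..|#  b12=1 t=5,i=17
  .#.##|.  b11=0 t=0,i=3
  .#.#.|.  b10=0 t=7,i=2
  .#..#|#  b9=1 t=4,i=7
  .#...|#  b8=1 t=0,i=12
  ..###|#  b7=1 t=1,i=9
  ..##.|#  b6=1 t=0,i=16
  ..#.#|#  b5=1 t=4,i=17
  ..#..|#  b4=1 t=0,i=11
  ...##|#  b3=1 t=0,i=15
  ...#.|#  b2=1 t=0,i=10
  ....#|.  b1=0 t=0,i=14
  .....|#  b0=1 t=1,i=1
  bits 10001010000010101111001111111101 = 2315973629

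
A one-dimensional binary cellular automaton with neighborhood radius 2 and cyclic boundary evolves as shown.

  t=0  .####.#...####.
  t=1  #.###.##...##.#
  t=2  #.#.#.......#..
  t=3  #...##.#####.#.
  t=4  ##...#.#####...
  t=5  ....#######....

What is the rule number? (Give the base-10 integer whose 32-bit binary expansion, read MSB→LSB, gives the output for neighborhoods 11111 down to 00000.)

3801656103

  #####|#  b31=1 t=3,i=9
  ####.|#  b30=1 t=0,i=3
  ###.#|#  b29=1 t=0,i=4
  ###..|.  b28=0 t=0,i=13
  ##.##|.  b27=0 t=1,i=1
  ##.#.|.  b26=0 t=0,i=5
  ##..#|#  b25=1 t=0,i=14
  ##...|.  b24=0 t=1,i=8
  #.###|#  b23=1 t=1,i=2
  #.##.|.  b22=0 t=1,i=6
  #.#.#|.  b21=0 t=2,i=2
  #.#..|#  b20=1 t=0,i=6
  #..##|#  b19=1 t=0,i=0
  #..#.|.  b18=0 t=2,i=14
  #...#|.  b17=0 t=0,i=8
  #....|.  b16=0 t=2,i=6
  .####|#  b15=1 t=0,i=2
  .###.|.  b14=0 t=1,i=3
  .##.#|#  b13=1 t=1,i=0
  .##..|.  b12=0 t=1,i=7
  .#.##|#  b11=1 t=4,i=6
  .#.#.|.  b10=0 t=2,i=1
  .#..#|#  b9=1 t=2,i=13
  .#...|#  b8=1 t=0,i=7
  ..###|.  b7=0 t=0,i=1
  ..##.|.  b6=0 t=1,i=11
  ..#.#|#  b5=1 t=2,i=0
  ..#..|.  b4=0 t=2,i=12
  ...##|.  b3=0 t=0,i=9
  ...#.|#  b2=1 t=2,i=11
  ....#|#  b1=1 t=2,i=10
  .....|#  b0=1 t=2,i=7
  bits 11100010100110001010101100100111 = 3801656103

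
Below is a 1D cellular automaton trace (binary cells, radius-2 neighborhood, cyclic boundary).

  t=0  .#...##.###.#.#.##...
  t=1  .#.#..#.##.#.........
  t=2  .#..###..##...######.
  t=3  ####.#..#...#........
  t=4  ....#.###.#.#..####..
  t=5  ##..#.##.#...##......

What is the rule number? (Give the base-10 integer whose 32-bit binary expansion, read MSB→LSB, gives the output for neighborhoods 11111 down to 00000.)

  #####|.  b31=0 t=2,i=16
  ####.|.  b30=0 t=2,i=18
  ###.#|.  b29=0 t=0,i=10
  ###..|.  b28=0 t=2,i=6
  ##.##|.  b27=0 t=0,i=7
  ##.#.|#  b26=1 t=0,i=11
  ##..#|.  b25=0 t=2,i=7
  ##...|.  b24=0 t=0,i=18
  #.###|#  b23=1 t=0,i=8
  #.##.|.  b22=0 t=0,i=16
  #.#.#|.  b21=0 t=0,i=12
  #.#..|.  b20=0 t=1,i=3
  #..##|#  b19=1 t=2,i=3
  #..#.|#  b18=1 t=1,i=5
  #...#|#  b17=1 t=0,i=3
  #....|.  b16=0 t=0,i=19
  .####|.  b15=0 t=2,i=15
  .###.|#  b14=1 t=0,i=9
  .##.#|#  b13=1 t=0,i=6
  .##..|.  b12=0 t=0,i=17
  .#.##|.  b11=0 t=0,i=15
  .#.#.|.  b10=0 t=0,i=13
  .#..#|#  b9=1 t=1,i=4
  .#...|.  b8=0 t=0,i=2
  ..###|.  b7=0 t=2,i=4
  ..##.|.  b6=0 t=0,i=5
  ..#.#|#  b5=1 t=1,i=1
  ..#..|#  b4=1 t=0,i=1
  ...##|.  b3=0 t=0,i=4
  ...#.|.  b2=0 t=0,i=0
  ....#|.  b1=0 t=0,i=20
  .....|#  b0=1 t=1,i=14
  bits 00000100100011100110001000110001 = 76440113

76440113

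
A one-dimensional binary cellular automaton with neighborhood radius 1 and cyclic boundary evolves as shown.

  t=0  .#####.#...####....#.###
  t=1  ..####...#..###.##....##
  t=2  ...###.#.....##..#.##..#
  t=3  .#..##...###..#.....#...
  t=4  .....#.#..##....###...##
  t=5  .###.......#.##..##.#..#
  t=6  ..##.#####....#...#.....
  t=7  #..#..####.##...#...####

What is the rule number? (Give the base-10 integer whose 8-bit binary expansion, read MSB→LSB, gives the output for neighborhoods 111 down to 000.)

  [7] ### => #  t=0,i=2
  [6] ##. => #  t=0,i=5
  [5] #.# => .  t=0,i=0
  [4] #.. => .  t=0,i=8
  [3] .## => .  t=0,i=1
  [2] .#. => .  t=0,i=7
  [1] ..# => .  t=0,i=10
  [0] ... => #  t=0,i=9
  bits 11000001 = 193

193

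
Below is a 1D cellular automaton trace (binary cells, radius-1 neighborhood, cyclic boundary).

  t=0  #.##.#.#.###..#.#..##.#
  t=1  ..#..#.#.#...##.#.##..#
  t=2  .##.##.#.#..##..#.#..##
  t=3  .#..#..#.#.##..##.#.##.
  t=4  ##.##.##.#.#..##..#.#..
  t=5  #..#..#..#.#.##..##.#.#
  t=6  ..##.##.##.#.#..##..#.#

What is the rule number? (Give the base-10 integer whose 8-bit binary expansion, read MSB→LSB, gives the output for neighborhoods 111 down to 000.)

  [7] ### => .  t=0,i=10
  [6] ##. => .  t=0,i=0
  [5] #.# => .  t=0,i=1
  [4] #.. => .  t=0,i=12
  [3] .## => #  t=0,i=2
  [2] .#. => #  t=0,i=5
  [1] ..# => #  t=0,i=13
  [0] ... => .  t=1,i=11
  bits 00001110 = 14

14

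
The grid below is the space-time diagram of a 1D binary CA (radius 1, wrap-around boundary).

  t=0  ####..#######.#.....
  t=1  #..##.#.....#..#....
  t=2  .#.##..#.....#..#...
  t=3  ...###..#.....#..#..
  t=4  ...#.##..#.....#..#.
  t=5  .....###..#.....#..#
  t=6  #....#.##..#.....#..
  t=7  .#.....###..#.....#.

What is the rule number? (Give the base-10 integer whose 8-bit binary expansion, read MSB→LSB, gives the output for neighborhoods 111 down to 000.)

  ### -> .   bit 7 = 0  t=0,i=1
  ##. -> #   bit 6 = 1  t=0,i=3
  #.# -> .   bit 5 = 0  t=0,i=13
  #.. -> #   bit 4 = 1  t=0,i=4
  .## -> #   bit 3 = 1  t=0,i=0
  .#. -> .   bit 2 = 0  t=0,i=14
  ..# -> .   bit 1 = 0  t=0,i=5
  ... -> .   bit 0 = 0  t=0,i=16
  bits 01011000 = 88

88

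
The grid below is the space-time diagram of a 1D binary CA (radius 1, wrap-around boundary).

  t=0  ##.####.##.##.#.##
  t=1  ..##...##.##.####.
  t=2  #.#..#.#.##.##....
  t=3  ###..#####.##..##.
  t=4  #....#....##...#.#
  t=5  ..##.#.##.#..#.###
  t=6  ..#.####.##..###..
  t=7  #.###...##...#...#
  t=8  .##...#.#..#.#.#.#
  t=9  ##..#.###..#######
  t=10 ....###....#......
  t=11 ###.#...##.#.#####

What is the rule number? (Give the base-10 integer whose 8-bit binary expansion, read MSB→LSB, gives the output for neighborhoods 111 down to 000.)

45

  nb ###: next=.  (t=0,i=0, bit7=0)
  nb ##.: next=.  (t=0,i=1, bit6=0)
  nb #.#: next=#  (t=0,i=2, bit5=1)
  nb #..: next=.  (t=1,i=4, bit4=0)
  nb .##: next=#  (t=0,i=3, bit3=1)
  nb .#.: next=#  (t=0,i=14, bit2=1)
  nb ..#: next=.  (t=1,i=1, bit1=0)
  nb ...: next=#  (t=1,i=0, bit0=1)
  bits 00101101 = 45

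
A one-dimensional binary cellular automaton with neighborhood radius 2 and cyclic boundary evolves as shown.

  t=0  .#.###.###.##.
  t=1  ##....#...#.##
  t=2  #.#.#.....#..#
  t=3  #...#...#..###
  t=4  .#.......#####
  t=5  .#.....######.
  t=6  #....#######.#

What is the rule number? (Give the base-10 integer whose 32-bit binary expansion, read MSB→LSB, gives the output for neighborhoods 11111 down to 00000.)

3407655658

  #####|#  b31=1 t=4,i=11
  ####.|#  b30=1 t=1,i=0
  ###.#|.  b29=0 t=0,i=5
  ###..|.  b28=0 t=1,i=1
  ##.##|#  b27=1 t=0,i=6
  ##.#.|.  b26=0 t=2,i=1
  ##..#|#  b25=1 t=0,i=13
  ##...|#  b24=1 t=1,i=2
  #.###|.  b23=0 t=0,i=3
  #.##.|.  b22=0 t=0,i=11
  #.#.#|.  b21=0 t=2,i=2
  #.#..|#  b20=1 t=2,i=4
  #..##|#  b19=1 t=2,i=12
  #..#.|#  b18=1 t=0,i=0
  #...#|.  b17=0 t=1,i=8
  #....|.  b16=0 t=1,i=3
  .####|#  b15=1 t=1,i=13
  .###.|.  b14=0 t=0,i=4
  .##.#|#  b13=1 t=2,i=0
  .##..|#  b12=1 t=0,i=12
  .#.##|.  b11=0 t=0,i=2
  .#.#.|.  b10=0 t=2,i=3
  .#..#|#  b9=1 t=2,i=11
  .#...|.  b8=0 t=1,i=7
  ..###|#  b7=1 t=3,i=11
  ..##.|#  b6=1 t=2,i=13
  ..#.#|#  b5=1 t=0,i=1
  ..#..|.  b4=0 t=1,i=6
  ...##|#  b3=1 t=4,i=8
  ...#.|.  b2=0 t=1,i=5
  ....#|#  b1=1 t=1,i=4
  .....|.  b0=0 t=2,i=7
  bits 11001011000111001011001011101010 = 3407655658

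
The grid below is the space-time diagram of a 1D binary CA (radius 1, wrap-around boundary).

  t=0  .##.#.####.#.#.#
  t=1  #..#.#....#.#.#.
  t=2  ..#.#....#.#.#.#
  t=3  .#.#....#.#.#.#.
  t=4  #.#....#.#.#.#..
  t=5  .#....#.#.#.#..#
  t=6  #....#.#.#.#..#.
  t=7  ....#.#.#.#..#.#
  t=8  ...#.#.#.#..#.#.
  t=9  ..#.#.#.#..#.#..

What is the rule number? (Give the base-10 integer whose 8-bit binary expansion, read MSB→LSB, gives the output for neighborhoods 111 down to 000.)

34

  ### -> .   bit 7 = 0  t=0,i=7
  ##. -> .   bit 6 = 0  t=0,i=2
  #.# -> #   bit 5 = 1  t=0,i=0
  #.. -> .   bit 4 = 0  t=1,i=1
  .## -> .   bit 3 = 0  t=0,i=1
  .#. -> .   bit 2 = 0  t=0,i=4
  ..# -> #   bit 1 = 1  t=1,i=2
  ... -> .   bit 0 = 0  t=1,i=7
  bits 00100010 = 34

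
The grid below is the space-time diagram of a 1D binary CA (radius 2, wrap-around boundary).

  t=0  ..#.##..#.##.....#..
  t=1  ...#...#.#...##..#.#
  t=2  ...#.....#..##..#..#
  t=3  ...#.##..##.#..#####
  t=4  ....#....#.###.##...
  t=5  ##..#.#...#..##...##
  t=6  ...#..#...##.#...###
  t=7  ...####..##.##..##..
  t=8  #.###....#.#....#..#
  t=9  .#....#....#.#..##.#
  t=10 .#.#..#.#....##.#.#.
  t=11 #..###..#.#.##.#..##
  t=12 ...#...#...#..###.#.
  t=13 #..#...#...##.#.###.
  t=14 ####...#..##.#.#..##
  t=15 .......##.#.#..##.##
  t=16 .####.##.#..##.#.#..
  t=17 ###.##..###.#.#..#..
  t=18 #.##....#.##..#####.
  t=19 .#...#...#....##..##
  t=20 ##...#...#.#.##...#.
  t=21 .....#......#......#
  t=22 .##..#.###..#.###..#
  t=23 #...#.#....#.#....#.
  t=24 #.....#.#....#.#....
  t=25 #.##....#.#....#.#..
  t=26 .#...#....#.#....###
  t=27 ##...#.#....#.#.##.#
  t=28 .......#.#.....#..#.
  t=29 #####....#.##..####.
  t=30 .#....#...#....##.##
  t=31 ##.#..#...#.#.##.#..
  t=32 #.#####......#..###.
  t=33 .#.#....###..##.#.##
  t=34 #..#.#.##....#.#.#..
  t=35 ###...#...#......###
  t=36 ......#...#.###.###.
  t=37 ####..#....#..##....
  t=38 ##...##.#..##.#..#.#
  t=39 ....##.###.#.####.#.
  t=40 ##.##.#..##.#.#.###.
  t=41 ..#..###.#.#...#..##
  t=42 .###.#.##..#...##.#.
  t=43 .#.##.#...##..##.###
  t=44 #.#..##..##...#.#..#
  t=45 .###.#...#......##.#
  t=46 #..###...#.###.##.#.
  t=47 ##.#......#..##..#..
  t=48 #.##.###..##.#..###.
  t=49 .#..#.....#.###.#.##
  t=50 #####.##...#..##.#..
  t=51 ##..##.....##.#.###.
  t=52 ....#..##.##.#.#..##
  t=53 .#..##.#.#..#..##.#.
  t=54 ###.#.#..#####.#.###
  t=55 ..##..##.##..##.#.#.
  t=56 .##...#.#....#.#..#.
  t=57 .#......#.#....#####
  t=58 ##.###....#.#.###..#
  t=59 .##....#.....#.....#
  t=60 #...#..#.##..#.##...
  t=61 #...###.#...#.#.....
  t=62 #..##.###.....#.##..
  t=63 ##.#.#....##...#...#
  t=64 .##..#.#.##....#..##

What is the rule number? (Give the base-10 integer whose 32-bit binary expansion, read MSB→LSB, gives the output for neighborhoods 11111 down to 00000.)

  ##### -> .   bit 31 = 0  t=3,i=17
  ####. -> .   bit 30 = 0  t=3,i=18
  ###.# -> #   bit 29 = 1  t=4,i=13
  ###.. -> .   bit 28 = 0  t=3,i=19
  ##.## -> #   bit 27 = 1  t=4,i=14
  ##.#. -> #   bit 26 = 1  t=3,i=11
  ##..# -> .   bit 25 = 0  t=0,i=6
  ##... -> .   bit 24 = 0  t=0,i=12
  #.### -> .   bit 23 = 0  t=4,i=11
  #.##. -> .   bit 22 = 0  t=0,i=4
  #.#.# -> .   bit 21 = 0  t=9,i=19
  #.#.. -> #   bit 20 = 1  t=1,i=9
  #..## -> .   bit 19 = 0  t=2,i=11
  #..#. -> #   bit 18 = 1  t=0,i=7
  #...# -> .   bit 17 = 0  t=1,i=1
  #.... -> #   bit 16 = 1  t=0,i=13
  .#### -> #   bit 15 = 1  t=3,i=16
  .###. -> .   bit 14 = 0  t=4,i=12
  .##.# -> .   bit 13 = 0  t=3,i=10
  .##.. -> .   bit 12 = 0  t=0,i=5
  .#.## -> #   bit 11 = 1  t=0,i=3
  .#.#. -> .   bit 10 = 0  t=1,i=8
  .#..# -> #   bit 9 = 1  t=2,i=10
  .#... -> .   bit 8 = 0  t=0,i=18
  ..### -> #   bit 7 = 1  t=3,i=15
  ..##. -> #   bit 6 = 1  t=1,i=13
  ..#.# -> .   bit 5 = 0  t=0,i=2
  ..#.. -> #   bit 4 = 1  t=0,i=17
  ...## -> #   bit 3 = 1  t=1,i=12
  ...#. -> .   bit 2 = 0  t=0,i=1
  ....# -> .   bit 1 = 0  t=0,i=0
  ..... -> #   bit 0 = 1  t=0,i=14
  bits 00101100000101011000101011011001 = 739609305

739609305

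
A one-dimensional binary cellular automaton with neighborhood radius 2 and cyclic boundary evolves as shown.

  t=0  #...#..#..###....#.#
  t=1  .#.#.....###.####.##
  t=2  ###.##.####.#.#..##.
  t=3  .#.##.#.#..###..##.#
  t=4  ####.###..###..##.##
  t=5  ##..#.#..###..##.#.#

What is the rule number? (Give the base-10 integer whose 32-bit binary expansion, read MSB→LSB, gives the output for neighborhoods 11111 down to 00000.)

2372521422

  #####|#  b31=1 t=4,i=0
  ####.|.  b30=0 t=1,i=15
  ###.#|.  b29=0 t=1,i=11
  ###..|.  b28=0 t=0,i=12
  ##.##|#  b27=1 t=1,i=12
  ##.#.|#  b26=1 t=1,i=0
  ##..#|.  b25=0 t=3,i=14
  ##...|#  b24=1 t=0,i=1
  #.###|.  b23=0 t=1,i=13
  #.##.|#  b22=1 t=0,i=19
  #.#.#|#  b21=1 t=1,i=1
  #.#..|.  b20=0 t=1,i=3
  #..##|#  b19=1 t=0,i=9
  #..#.|.  b18=0 t=0,i=6
  #...#|.  b17=0 t=0,i=2
  #....|#  b16=1 t=0,i=14
  .####|#  b15=1 t=1,i=14
  .###.|#  b14=1 t=0,i=11
  .##.#|.  b13=0 t=1,i=19
  .##..|.  b12=0 t=0,i=0
  .#.##|#  b11=1 t=0,i=18
  .#.#.|#  b10=1 t=1,i=2
  .#..#|.  b9=0 t=0,i=5
  .#...|#  b8=1 t=1,i=4
  ..###|#  b7=1 t=0,i=10
  ..##.|#  b6=1 t=2,i=17
  ..#.#|.  b5=0 t=0,i=17
  ..#..|.  b4=0 t=0,i=4
  ...##|#  b3=1 t=1,i=8
  ...#.|#  b2=1 t=0,i=3
  ....#|#  b1=1 t=0,i=15
  .....|.  b0=0 t=1,i=6
  bits 10001101011010011100110111001110 = 2372521422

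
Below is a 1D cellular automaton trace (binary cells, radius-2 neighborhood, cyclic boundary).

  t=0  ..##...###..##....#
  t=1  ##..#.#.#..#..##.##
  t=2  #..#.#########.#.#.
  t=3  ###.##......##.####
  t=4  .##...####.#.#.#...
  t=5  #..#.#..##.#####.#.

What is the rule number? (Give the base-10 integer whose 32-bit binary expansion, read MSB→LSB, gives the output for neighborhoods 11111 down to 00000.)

  [31] ##### => .  t=2,i=7
  [30] ####. => #  t=1,i=0
  [29] ###.# => #  t=2,i=13
  [28] ###.. => .  t=0,i=9
  [27] ##.## => .  t=1,i=16
  [26] ##.#. => .  t=2,i=14
  [25] ##..# => .  t=0,i=10
  [24] ##... => #  t=0,i=4
  [23] #.### => #  t=1,i=17
  [22] #.##. => .  t=3,i=4
  [21] #.#.# => #  t=1,i=6
  [20] #.#.. => #  t=1,i=8
  [19] #..## => #  t=0,i=1
  [18] #..#. => #  t=1,i=3
  [17] #...# => .  t=0,i=5
  [16] #.... => #  t=0,i=15
  [15] .#### => .  t=1,i=18
  [14] .###. => #  t=0,i=8
  [13] .##.# => #  t=1,i=15
  [12] .##.. => .  t=0,i=3
  [11] .#.## => #  t=2,i=4
  [10] .#.#. => #  t=1,i=5
  [9] .#..# => #  t=0,i=0
  [8] .#... => .  t=4,i=16
  [7] ..### => .  t=0,i=7
  [6] ..##. => .  t=0,i=2
  [5] ..#.# => .  t=1,i=4
  [4] ..#.. => #  t=0,i=18
  [3] ...## => #  t=0,i=6
  [2] ...#. => #  t=0,i=17
  [1] ....# => .  t=0,i=16
  [0] ..... => #  t=3,i=8
  bits 01100001101111010110111000011101 = 1639804445

1639804445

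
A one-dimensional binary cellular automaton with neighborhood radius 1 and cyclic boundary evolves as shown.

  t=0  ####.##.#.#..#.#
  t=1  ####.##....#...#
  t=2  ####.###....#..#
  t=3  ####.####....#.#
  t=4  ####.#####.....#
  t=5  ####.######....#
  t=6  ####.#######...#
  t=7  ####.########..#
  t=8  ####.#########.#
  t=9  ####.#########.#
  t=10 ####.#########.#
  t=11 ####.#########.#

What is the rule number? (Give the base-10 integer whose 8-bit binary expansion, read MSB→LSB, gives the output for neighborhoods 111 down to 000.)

  nb ###: next=#  (t=0,i=0, bit7=1)
  nb ##.: next=#  (t=0,i=3, bit6=1)
  nb #.#: next=.  (t=0,i=4, bit5=0)
  nb #..: next=#  (t=0,i=11, bit4=1)
  nb .##: next=#  (t=0,i=5, bit3=1)
  nb .#.: next=.  (t=0,i=8, bit2=0)
  nb ..#: next=.  (t=0,i=12, bit1=0)
  nb ...: next=.  (t=1,i=8, bit0=0)
  bits 11011000 = 216

216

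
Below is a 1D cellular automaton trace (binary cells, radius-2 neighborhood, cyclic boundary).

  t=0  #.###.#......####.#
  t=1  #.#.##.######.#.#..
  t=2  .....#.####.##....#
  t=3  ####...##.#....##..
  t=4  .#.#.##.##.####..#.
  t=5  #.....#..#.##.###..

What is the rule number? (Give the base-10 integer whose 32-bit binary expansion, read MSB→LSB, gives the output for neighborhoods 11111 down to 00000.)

3062341899

  ##### -> #   bit 31 = 1  t=1,i=9
  ####. -> .   bit 30 = 0  t=0,i=15
  ###.# -> #   bit 29 = 1  t=0,i=4
  ###.. -> #   bit 28 = 1  t=3,i=3
  ##.## -> .   bit 27 = 0  t=0,i=1
  ##.#. -> #   bit 26 = 1  t=0,i=5
  ##..# -> #   bit 25 = 1  t=3,i=17
  ##... -> .   bit 24 = 0  t=2,i=14
  #.### -> #   bit 23 = 1  t=0,i=2
  #.##. -> .   bit 22 = 0  t=0,i=18
  #.#.# -> .   bit 21 = 0  t=1,i=2
  #.#.. -> .   bit 20 = 0  t=0,i=6
  #..## -> .   bit 19 = 0  t=3,i=18
  #..#. -> #   bit 18 = 1  t=1,i=18
  #...# -> #   bit 17 = 1  t=3,i=5
  #.... -> #   bit 16 = 1  t=0,i=8
  .#### -> #   bit 15 = 1  t=0,i=14
  .###. -> .   bit 14 = 0  t=0,i=3
  .##.# -> #   bit 13 = 1  t=0,i=0
  .##.. -> .   bit 12 = 0  t=2,i=13
  .#.## -> .   bit 11 = 0  t=1,i=3
  .#.#. -> .   bit 10 = 0  t=1,i=1
  .#..# -> .   bit 9 = 0  t=1,i=17
  .#... -> #   bit 8 = 1  t=0,i=7
  ..### -> .   bit 7 = 0  t=0,i=13
  ..##. -> .   bit 6 = 0  t=3,i=7
  ..#.# -> .   bit 5 = 0  t=1,i=0
  ..#.. -> .   bit 4 = 0  t=2,i=18
  ...## -> #   bit 3 = 1  t=0,i=12
  ...#. -> .   bit 2 = 0  t=2,i=4
  ....# -> #   bit 1 = 1  t=0,i=11
  ..... -> #   bit 0 = 1  t=0,i=9
  bits 10110110100001111010000100001011 = 3062341899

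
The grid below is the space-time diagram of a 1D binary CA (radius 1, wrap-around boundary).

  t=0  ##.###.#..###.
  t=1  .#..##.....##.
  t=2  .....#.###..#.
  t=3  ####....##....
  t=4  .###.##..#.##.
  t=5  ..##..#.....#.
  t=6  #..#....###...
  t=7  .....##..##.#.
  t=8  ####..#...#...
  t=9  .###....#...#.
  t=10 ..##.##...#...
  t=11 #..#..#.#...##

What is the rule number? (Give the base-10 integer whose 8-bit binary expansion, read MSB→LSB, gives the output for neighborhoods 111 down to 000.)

193

  ### -> #   bit 7 = 1  t=0,i=4
  ##. -> #   bit 6 = 1  t=0,i=1
  #.# -> .   bit 5 = 0  t=0,i=2
  #.. -> .   bit 4 = 0  t=0,i=8
  .## -> .   bit 3 = 0  t=0,i=0
  .#. -> .   bit 2 = 0  t=0,i=7
  ..# -> .   bit 1 = 0  t=0,i=9
  ... -> #   bit 0 = 1  t=1,i=7
  bits 11000001 = 193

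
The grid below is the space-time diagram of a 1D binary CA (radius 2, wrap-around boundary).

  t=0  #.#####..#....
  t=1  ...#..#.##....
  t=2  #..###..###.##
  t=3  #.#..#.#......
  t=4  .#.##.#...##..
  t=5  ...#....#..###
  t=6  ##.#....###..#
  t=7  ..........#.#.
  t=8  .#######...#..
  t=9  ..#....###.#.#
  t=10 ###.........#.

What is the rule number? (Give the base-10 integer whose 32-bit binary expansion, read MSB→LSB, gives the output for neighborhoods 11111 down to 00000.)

  #####|.  b31=0 t=0,i=4
  ####.|.  b30=0 t=0,i=5
  ###.#|.  b29=0 t=2,i=10
  ###..|#  b28=1 t=0,i=6
  ##.##|.  b27=0 t=2,i=11
  ##.#.|.  b26=0 t=4,i=5
  ##..#|.  b25=0 t=0,i=7
  ##...|#  b24=1 t=1,i=10
  #.###|.  b23=0 t=0,i=2
  #.##.|#  b22=1 t=1,i=8
  #.#.#|.  b21=0 t=9,i=11
  #.#..|.  b20=0 t=3,i=2
  #..##|#  b19=1 t=2,i=2
  #..#.|#  b18=1 t=0,i=8
  #...#|#  b17=1 t=4,i=8
  #....|.  b16=0 t=0,i=11
  .####|#  b15=1 t=0,i=3
  .###.|.  b14=0 t=2,i=4
  .##.#|.  b13=0 t=4,i=4
  .##..|#  b12=1 t=1,i=9
  .#.##|.  b11=0 t=0,i=1
  .#.#.|#  b10=1 t=3,i=1
  .#..#|#  b9=1 t=1,i=4
  .#...|.  b8=0 t=0,i=10
  ..###|.  b7=0 t=2,i=3
  ..##.|.  b6=0 t=4,i=10
  ..#.#|.  b5=0 t=0,i=0
  ..#..|#  b4=1 t=0,i=9
  ...##|.  b3=0 t=4,i=9
  ...#.|.  b2=0 t=0,i=13
  ....#|.  b1=0 t=0,i=12
  .....|#  b0=1 t=1,i=0
  bits 00010001010011101001011000010001 = 290362897

290362897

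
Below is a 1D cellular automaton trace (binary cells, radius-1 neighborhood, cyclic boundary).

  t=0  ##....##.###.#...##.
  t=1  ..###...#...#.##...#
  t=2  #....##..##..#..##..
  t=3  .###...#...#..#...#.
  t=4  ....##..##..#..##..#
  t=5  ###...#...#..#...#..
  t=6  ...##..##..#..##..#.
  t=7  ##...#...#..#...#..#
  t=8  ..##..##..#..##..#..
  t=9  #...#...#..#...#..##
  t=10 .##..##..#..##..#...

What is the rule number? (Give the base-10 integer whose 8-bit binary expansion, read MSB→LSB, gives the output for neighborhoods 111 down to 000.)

  [7] ### => .  t=0,i=10
  [6] ##. => .  t=0,i=1
  [5] #.# => #  t=0,i=8
  [4] #.. => #  t=0,i=2
  [3] .## => .  t=0,i=0
  [2] .#. => .  t=0,i=13
  [1] ..# => .  t=0,i=5
  [0] ... => #  t=0,i=3
  bits 00110001 = 49

49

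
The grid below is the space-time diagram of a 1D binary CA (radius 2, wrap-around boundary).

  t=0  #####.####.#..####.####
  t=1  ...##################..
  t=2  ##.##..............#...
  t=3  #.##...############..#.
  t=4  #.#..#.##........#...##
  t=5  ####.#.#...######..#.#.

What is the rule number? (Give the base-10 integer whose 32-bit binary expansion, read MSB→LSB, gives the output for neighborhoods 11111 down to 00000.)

1828357863

  ##### -> .   bit 31 = 0  t=0,i=0
  ####. -> #   bit 30 = 1  t=0,i=3
  ###.# -> #   bit 29 = 1  t=0,i=4
  ###.. -> .   bit 28 = 0  t=1,i=20
  ##.## -> #   bit 27 = 1  t=0,i=5
  ##.#. -> #   bit 26 = 1  t=0,i=10
  ##..# -> .   bit 25 = 0  t=3,i=19
  ##... -> .   bit 24 = 0  t=1,i=21
  #.### -> #   bit 23 = 1  t=0,i=6
  #.##. -> #   bit 22 = 1  t=2,i=3
  #.#.# -> #   bit 21 = 1  t=3,i=0
  #.#.. -> #   bit 20 = 1  t=0,i=11
  #..## -> #   bit 19 = 1  t=0,i=13
  #..#. -> .   bit 18 = 0  t=3,i=20
  #...# -> #   bit 17 = 1  t=2,i=21
  #.... -> .   bit 16 = 0  t=1,i=22
  .#### -> #   bit 15 = 1  t=0,i=7
  .###. -> .   bit 14 = 0  t=4,i=22
  .##.# -> .   bit 13 = 0  t=2,i=1
  .##.. -> .   bit 12 = 0  t=2,i=4
  .#.## -> .   bit 11 = 0  t=3,i=1
  .#.#. -> #   bit 10 = 1  t=3,i=22
  .#..# -> #   bit 9 = 1  t=0,i=12
  .#... -> .   bit 8 = 0  t=2,i=20
  ..### -> #   bit 7 = 1  t=0,i=14
  ..##. -> #   bit 6 = 1  t=2,i=0
  ..#.# -> #   bit 5 = 1  t=3,i=21
  ..#.. -> .   bit 4 = 0  t=2,i=19
  ...## -> .   bit 3 = 0  t=1,i=2
  ...#. -> #   bit 2 = 1  t=2,i=18
  ....# -> #   bit 1 = 1  t=1,i=1
  ..... -> #   bit 0 = 1  t=1,i=0
  bits 01101100111110101000011011100111 = 1828357863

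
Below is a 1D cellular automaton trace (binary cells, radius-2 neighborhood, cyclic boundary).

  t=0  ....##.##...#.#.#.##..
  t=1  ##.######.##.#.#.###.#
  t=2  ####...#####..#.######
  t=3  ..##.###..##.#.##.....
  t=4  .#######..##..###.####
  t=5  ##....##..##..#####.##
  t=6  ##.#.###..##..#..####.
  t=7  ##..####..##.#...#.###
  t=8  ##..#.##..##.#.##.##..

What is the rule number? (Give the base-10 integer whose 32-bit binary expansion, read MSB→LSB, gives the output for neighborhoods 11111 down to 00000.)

2027388109

  [31] ##### => .  t=1,i=5
  [30] ####. => #  t=1,i=7
  [29] ###.# => #  t=1,i=1
  [28] ###.. => #  t=2,i=3
  [27] ##.## => #  t=0,i=6
  [26] ##.#. => .  t=1,i=12
  [25] ##..# => .  t=2,i=12
  [24] ##... => .  t=0,i=9
  [23] #.### => #  t=1,i=3
  [22] #.##. => #  t=0,i=7
  [21] #.#.# => .  t=0,i=14
  [20] #.#.. => #  t=7,i=13
  [19] #..## => .  t=3,i=9
  [18] #..#. => #  t=2,i=13
  [17] #...# => #  t=0,i=10
  [16] #.... => #  t=0,i=21
  [15] .#### => .  t=1,i=4
  [14] .###. => #  t=1,i=0
  [13] .##.# => #  t=0,i=5
  [12] .##.. => #  t=0,i=8
  [11] .#.## => #  t=0,i=17
  [10] .#.#. => #  t=0,i=13
  [9] .#..# => .  t=6,i=15
  [8] .#... => .  t=7,i=14
  [7] ..### => #  t=2,i=7
  [6] ..##. => #  t=0,i=4
  [5] ..#.# => .  t=0,i=12
  [4] ..#.. => .  t=6,i=14
  [3] ...## => #  t=0,i=3
  [2] ...#. => #  t=0,i=11
  [1] ....# => .  t=0,i=2
  [0] ..... => #  t=0,i=0
  bits 01111000110101110111110011001101 = 2027388109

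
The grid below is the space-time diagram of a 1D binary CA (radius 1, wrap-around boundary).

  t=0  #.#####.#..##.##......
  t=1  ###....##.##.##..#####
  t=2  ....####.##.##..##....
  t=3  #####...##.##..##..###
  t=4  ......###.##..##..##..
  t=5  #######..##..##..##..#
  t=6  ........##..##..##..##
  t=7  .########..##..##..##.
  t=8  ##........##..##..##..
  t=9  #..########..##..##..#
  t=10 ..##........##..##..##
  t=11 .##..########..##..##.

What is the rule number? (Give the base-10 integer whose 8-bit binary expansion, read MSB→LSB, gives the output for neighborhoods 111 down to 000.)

  [7] ### => .  t=0,i=3
  [6] ##. => .  t=0,i=6
  [5] #.# => #  t=0,i=1
  [4] #.. => .  t=0,i=9
  [3] .## => #  t=0,i=2
  [2] .#. => #  t=0,i=0
  [1] ..# => #  t=0,i=10
  [0] ... => #  t=0,i=17
  bits 00101111 = 47

47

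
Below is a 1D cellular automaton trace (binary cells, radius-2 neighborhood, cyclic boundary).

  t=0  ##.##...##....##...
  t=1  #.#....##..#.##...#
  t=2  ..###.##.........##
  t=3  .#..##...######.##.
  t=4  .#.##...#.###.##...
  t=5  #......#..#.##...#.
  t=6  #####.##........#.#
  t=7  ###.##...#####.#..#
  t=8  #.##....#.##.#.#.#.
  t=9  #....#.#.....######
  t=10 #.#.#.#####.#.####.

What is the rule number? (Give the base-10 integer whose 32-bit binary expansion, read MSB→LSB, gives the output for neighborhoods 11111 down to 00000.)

3099166045

  #####|#  b31=1 t=3,i=11
  ####.|.  b30=0 t=3,i=13
  ###.#|#  b29=1 t=2,i=4
  ###..|#  b28=1 t=9,i=0
  ##.##|#  b27=1 t=0,i=2
  ##.#.|.  b26=0 t=1,i=1
  ##..#|.  b25=0 t=1,i=9
  ##...|.  b24=0 t=0,i=5
  #.###|#  b23=1 t=4,i=10
  #.##.|.  b22=0 t=0,i=3
  #.#.#|#  b21=1 t=8,i=0
  #.#..|#  b20=1 t=1,i=2
  #..##|#  b19=1 t=2,i=1
  #..#.|.  b18=0 t=1,i=10
  #...#|.  b17=0 t=0,i=6
  #....|#  b16=1 t=0,i=11
  .####|#  b15=1 t=3,i=10
  .###.|.  b14=0 t=2,i=3
  .##.#|.  b13=0 t=0,i=1
  .##..|.  b12=0 t=0,i=4
  .#.##|.  b11=0 t=1,i=12
  .#.#.|#  b10=1 t=5,i=18
  .#..#|.  b9=0 t=3,i=2
  .#...|#  b8=1 t=1,i=3
  ..###|.  b7=0 t=2,i=2
  ..##.|#  b6=1 t=0,i=0
  ..#.#|.  b5=0 t=1,i=11
  ..#..|#  b4=1 t=3,i=1
  ...##|#  b3=1 t=0,i=7
  ...#.|#  b2=1 t=4,i=0
  ....#|.  b1=0 t=0,i=12
  .....|#  b0=1 t=2,i=10
  bits 10111000101110011000010101011101 = 3099166045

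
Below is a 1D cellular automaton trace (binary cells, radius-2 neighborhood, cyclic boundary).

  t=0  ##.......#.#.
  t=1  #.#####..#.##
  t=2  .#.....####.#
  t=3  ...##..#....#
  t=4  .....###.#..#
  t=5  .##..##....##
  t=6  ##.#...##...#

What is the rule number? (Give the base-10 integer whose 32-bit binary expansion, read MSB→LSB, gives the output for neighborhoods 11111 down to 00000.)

191195313

  [31] ##### => .  t=1,i=4
  [30] ####. => .  t=1,i=5
  [29] ###.# => .  t=1,i=0
  [28] ###.. => .  t=1,i=6
  [27] ##.## => #  t=1,i=1
  [26] ##.#. => .  t=2,i=11
  [25] ##..# => #  t=1,i=7
  [24] ##... => #  t=0,i=2
  [23] #.### => .  t=1,i=2
  [22] #.##. => #  t=0,i=0
  [21] #.#.# => #  t=0,i=11
  [20] #.#.. => .  t=2,i=1
  [19] #..## => .  t=5,i=4
  [18] #..#. => #  t=1,i=8
  [17] #...# => .  t=3,i=1
  [16] #.... => #  t=0,i=3
  [15] .#### => .  t=1,i=3
  [14] .###. => #  t=1,i=12
  [13] .##.# => #  t=5,i=12
  [12] .##.. => .  t=0,i=1
  [11] .#.## => #  t=0,i=12
  [10] .#.#. => .  t=0,i=10
  [9] .#..# => .  t=4,i=10
  [8] .#... => .  t=2,i=2
  [7] ..### => #  t=2,i=7
  [6] ..##. => .  t=3,i=3
  [5] ..#.# => #  t=0,i=9
  [4] ..#.. => #  t=3,i=7
  [3] ...## => .  t=2,i=6
  [2] ...#. => .  t=0,i=8
  [1] ....# => .  t=0,i=7
  [0] ..... => #  t=0,i=4
  bits 00001011011001010110100010110001 = 191195313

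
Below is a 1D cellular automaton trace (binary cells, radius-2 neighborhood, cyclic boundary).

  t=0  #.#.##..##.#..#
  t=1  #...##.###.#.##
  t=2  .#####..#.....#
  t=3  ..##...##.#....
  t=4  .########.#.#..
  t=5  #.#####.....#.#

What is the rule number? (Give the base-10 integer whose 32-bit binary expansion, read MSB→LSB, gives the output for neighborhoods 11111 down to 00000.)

2170548312

  nb #####: next=#  (t=2,i=3, bit31=1)
  nb ####.: next=.  (t=2,i=4, bit30=0)
  nb ###.#: next=.  (t=1,i=9, bit29=0)
  nb ###..: next=.  (t=1,i=0, bit28=0)
  nb ##.##: next=.  (t=1,i=6, bit27=0)
  nb ##.#.: next=.  (t=0,i=1, bit26=0)
  nb ##..#: next=.  (t=0,i=6, bit25=0)
  nb ##...: next=#  (t=1,i=1, bit24=1)
  nb #.###: next=.  (t=1,i=7, bit23=0)
  nb #.##.: next=#  (t=0,i=4, bit22=1)
  nb #.#.#: next=.  (t=0,i=2, bit21=0)
  nb #.#..: next=#  (t=0,i=11, bit20=1)
  nb #..##: next=#  (t=0,i=7, bit19=1)
  nb #..#.: next=#  (t=2,i=7, bit18=1)
  nb #...#: next=#  (t=1,i=2, bit17=1)
  nb #....: next=#  (t=2,i=10, bit16=1)
  nb .####: next=#  (t=2,i=2, bit15=1)
  nb .###.: next=#  (t=1,i=8, bit14=1)
  nb .##.#: next=#  (t=0,i=0, bit13=1)
  nb .##..: next=#  (t=0,i=5, bit12=1)
  nb .#.##: next=.  (t=0,i=3, bit11=0)
  nb .#.#.: next=.  (t=4,i=11, bit10=0)
  nb .#..#: next=.  (t=0,i=12, bit9=0)
  nb .#...: next=.  (t=2,i=9, bit8=0)
  nb ..###: next=.  (t=4,i=1, bit7=0)
  nb ..##.: next=#  (t=0,i=8, bit6=1)
  nb ..#.#: next=.  (t=2,i=14, bit5=0)
  nb ..#..: next=#  (t=2,i=8, bit4=1)
  nb ...##: next=#  (t=1,i=3, bit3=1)
  nb ...#.: next=.  (t=2,i=13, bit2=0)
  nb ....#: next=.  (t=2,i=12, bit1=0)
  nb .....: next=.  (t=2,i=11, bit0=0)
  bits 10000001010111111111000001011000 = 2170548312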